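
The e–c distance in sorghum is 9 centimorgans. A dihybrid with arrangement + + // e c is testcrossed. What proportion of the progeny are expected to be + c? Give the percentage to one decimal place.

4.5%

A map distance of 9 centimorgans corresponds to a recombination frequency of 0.090.
The F1 is + + / e c, so + c is a recombinant gamete class with expected frequency r/2 = 0.090/2 = 0.0450.
That is 0.0450 = 4.5% of the progeny.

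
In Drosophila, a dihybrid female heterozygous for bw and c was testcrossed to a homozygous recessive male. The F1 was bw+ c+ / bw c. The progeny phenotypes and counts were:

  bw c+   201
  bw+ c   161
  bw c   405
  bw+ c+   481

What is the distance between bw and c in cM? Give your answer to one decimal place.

29.0 cM

The recombinant classes are bw+ c and bw c+: 161 + 201 = 362.
Recombination frequency = 362/1248 = 0.2901 ≈ 29.0%, i.e. 29.0 cM.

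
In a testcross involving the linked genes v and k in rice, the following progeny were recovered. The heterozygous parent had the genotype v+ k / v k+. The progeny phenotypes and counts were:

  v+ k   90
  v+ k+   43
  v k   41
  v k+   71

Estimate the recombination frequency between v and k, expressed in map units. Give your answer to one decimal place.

The recombinant classes are v+ k+ and v k: 43 + 41 = 84.
Recombination frequency = 84/245 = 0.3429 ≈ 34.3%, i.e. 34.3 map units.

34.3 map units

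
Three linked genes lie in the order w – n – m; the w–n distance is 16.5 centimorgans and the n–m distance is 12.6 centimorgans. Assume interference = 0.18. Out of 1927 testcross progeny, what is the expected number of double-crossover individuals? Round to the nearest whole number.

Map distances give recombination frequencies of 0.165 and 0.126 for the two intervals.
With interference 0.18 (so coincidence = 0.82), expected double-crossover frequency = 0.165 × 0.126 × 0.82 = 0.01705.
Expected number = 0.01705 × 1927 = 32.85 ≈ 33.

33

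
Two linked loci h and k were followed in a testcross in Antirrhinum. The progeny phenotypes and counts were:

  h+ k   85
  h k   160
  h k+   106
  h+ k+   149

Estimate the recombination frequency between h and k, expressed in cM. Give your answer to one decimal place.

38.2 cM

The two most frequent classes, h+ k+ (149) and h k (160), are the parental types, so the F1 was h+ k+ / h k.
The recombinant classes are h+ k and h k+: 85 + 106 = 191.
Recombination frequency = 191/500 = 0.3820 ≈ 38.2%, i.e. 38.2 cM.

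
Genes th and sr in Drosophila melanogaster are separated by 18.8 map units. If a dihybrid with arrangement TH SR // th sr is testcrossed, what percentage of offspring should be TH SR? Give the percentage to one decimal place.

A map distance of 18.8 map units corresponds to a recombination frequency of 0.188.
The F1 is TH SR / th sr, so TH SR is a parental gamete class with expected frequency (1 − r)/2 = 0.812/2 = 0.4060.
That is 0.4060 = 40.6% of the progeny.

40.6%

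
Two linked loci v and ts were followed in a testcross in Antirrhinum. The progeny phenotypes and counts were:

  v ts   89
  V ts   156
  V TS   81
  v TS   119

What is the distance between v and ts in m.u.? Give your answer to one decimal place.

The two most frequent classes, V ts (156) and v TS (119), are the parental types, so the F1 was V ts / v TS.
The recombinant classes are V TS and v ts: 81 + 89 = 170.
Recombination frequency = 170/445 = 0.3820 ≈ 38.2%, i.e. 38.2 m.u.

38.2 m.u.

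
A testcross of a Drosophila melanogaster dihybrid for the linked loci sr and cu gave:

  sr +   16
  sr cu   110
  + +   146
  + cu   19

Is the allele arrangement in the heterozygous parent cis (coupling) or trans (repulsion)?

cis

The two most frequent classes are + + (146) and sr cu (110); these are the parental (non-recombinant) types.
So the F1 carried + + on one chromosome and sr cu on the other — the recessive alleles are on the same chromosome (cis / coupling).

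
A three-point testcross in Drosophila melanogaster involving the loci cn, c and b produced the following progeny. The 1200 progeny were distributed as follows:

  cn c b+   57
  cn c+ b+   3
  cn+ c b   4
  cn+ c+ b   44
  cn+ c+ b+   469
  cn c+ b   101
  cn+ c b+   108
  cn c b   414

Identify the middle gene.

cn

The two most frequent reciprocal classes, cn c b and cn+ c+ b+, are the parental types, so the F1 was cn c b / cn+ c+ b+.
The two rarest classes, cn+ c b and cn c+ b+, are the double crossovers. Comparing them with the parentals, only the cn allele has switched, so cn is the middle locus and the order is b – cn – c.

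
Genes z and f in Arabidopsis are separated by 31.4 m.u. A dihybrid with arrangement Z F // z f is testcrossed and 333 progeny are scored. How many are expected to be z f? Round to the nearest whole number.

114

A map distance of 31.4 m.u. corresponds to a recombination frequency of 0.314.
The F1 is Z F / z f, so z f is a parental gamete class with expected frequency (1 − r)/2 = 0.686/2 = 0.3430.
Expected number = 0.3430 × 333 = 114.22 ≈ 114.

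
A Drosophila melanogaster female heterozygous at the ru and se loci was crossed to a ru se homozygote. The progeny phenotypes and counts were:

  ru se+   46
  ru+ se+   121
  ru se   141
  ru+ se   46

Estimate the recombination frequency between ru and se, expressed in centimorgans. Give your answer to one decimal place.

26.0 centimorgans

The two most frequent classes, ru+ se+ (121) and ru se (141), are the parental types, so the F1 was ru+ se+ / ru se.
The recombinant classes are ru+ se and ru se+: 46 + 46 = 92.
Recombination frequency = 92/354 = 0.2599 ≈ 26.0%, i.e. 26.0 centimorgans.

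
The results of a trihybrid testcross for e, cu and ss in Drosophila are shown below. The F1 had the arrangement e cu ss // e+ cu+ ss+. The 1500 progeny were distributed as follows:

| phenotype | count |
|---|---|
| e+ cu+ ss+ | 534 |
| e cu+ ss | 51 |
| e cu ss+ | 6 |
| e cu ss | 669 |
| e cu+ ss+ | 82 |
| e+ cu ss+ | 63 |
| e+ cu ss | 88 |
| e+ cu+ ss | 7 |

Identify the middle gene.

The two rarest classes, e cu ss+ and e+ cu+ ss, are the double crossovers. Comparing them with the parentals, only the ss allele has switched, so ss is the middle locus and the order is e – ss – cu.

ss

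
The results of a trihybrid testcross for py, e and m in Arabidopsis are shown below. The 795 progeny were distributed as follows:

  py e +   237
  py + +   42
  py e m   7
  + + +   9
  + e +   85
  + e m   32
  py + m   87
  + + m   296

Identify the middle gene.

The two most frequent reciprocal classes, + + m and py e +, are the parental types, so the F1 was + + m / py e +.
The two rarest classes, + + + and py e m, are the double crossovers. Comparing them with the parentals, only the m allele has switched, so m is the middle locus and the order is py – m – e.

m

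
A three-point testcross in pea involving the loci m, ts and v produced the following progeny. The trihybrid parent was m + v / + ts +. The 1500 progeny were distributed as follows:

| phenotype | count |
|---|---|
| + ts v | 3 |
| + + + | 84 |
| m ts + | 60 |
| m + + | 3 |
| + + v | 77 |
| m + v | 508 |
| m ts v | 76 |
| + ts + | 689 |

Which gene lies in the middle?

The two rarest classes, m + + and + ts v, are the double crossovers. Comparing them with the parentals, only the v allele has switched, so v is the middle locus and the order is ts – v – m.

v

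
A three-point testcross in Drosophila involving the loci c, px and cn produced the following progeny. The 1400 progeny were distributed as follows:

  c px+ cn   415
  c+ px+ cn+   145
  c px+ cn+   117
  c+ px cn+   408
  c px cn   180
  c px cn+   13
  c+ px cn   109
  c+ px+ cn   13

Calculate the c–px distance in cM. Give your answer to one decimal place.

The two most frequent reciprocal classes, c+ px cn+ and c px+ cn, are the parental types, so the F1 was c+ px cn+ / c px+ cn.
The two rarest classes, c px cn+ and c+ px+ cn, are the double crossovers. Comparing them with the parentals, only the c allele has switched, so c is the middle locus and the order is cn – c – px.
Crossovers in the c–px interval produce the single-crossover classes c+ px+ cn+ and c px cn (145 + 180 = 325) plus the double crossovers (26).
RF(c–px) = (325 + 26) / 1400 = 351/1400 = 0.2507 → 25.1 cM.

25.1 cM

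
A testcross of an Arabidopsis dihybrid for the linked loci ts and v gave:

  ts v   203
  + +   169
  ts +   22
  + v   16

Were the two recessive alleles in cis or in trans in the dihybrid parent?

The two most frequent classes are + + (169) and ts v (203); these are the parental (non-recombinant) types.
So the F1 carried + + on one chromosome and ts v on the other — the recessive alleles are on the same chromosome (cis / coupling).

cis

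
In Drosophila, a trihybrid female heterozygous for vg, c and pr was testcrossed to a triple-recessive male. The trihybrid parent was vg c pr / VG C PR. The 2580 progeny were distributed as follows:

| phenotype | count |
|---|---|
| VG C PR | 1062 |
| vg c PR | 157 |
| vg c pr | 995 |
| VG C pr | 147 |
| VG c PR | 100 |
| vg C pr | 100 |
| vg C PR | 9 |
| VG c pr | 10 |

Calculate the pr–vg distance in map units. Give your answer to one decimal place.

The two rarest classes, VG c pr and vg C PR, are the double crossovers. Comparing them with the parentals, only the vg allele has switched, so vg is the middle locus and the order is c – vg – pr.
Crossovers in the vg–pr interval produce the single-crossover classes vg c PR and VG C pr (157 + 147 = 304) plus the double crossovers (19).
RF(vg–pr) = (304 + 19) / 2580 = 323/2580 = 0.1252 → 12.5 map units.

12.5 map units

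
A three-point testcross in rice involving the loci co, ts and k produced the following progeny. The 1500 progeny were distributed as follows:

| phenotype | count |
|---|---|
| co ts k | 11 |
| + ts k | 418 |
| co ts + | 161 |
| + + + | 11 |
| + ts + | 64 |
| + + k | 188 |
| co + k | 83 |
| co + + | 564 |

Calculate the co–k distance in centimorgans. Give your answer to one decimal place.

11.3 centimorgans

The two most frequent reciprocal classes, + ts k and co + +, are the parental types, so the F1 was + ts k / co + +.
The two rarest classes, co ts k and + + +, are the double crossovers. Comparing them with the parentals, only the co allele has switched, so co is the middle locus and the order is k – co – ts.
Crossovers in the k–co interval produce the single-crossover classes + ts + and co + k (64 + 83 = 147) plus the double crossovers (22).
RF(k–co) = (147 + 22) / 1500 = 169/1500 = 0.1127 → 11.3 centimorgans.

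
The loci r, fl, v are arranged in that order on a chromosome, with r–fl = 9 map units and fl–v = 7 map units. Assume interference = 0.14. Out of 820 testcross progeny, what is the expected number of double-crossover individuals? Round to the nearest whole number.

4

Map distances give recombination frequencies of 0.090 and 0.070 for the two intervals.
With interference 0.14 (so coincidence = 0.86), expected double-crossover frequency = 0.090 × 0.070 × 0.86 = 0.00542.
Expected number = 0.00542 × 820 = 4.44 ≈ 4.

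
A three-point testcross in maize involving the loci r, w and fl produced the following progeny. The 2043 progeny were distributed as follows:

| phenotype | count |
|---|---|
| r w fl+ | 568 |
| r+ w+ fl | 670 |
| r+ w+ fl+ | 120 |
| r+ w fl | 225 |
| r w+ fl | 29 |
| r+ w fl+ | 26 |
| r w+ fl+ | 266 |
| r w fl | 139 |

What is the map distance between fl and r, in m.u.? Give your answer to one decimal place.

15.4 m.u.

The two most frequent reciprocal classes, r w fl+ and r+ w+ fl, are the parental types, so the F1 was r w fl+ / r+ w+ fl.
The two rarest classes, r+ w fl+ and r w+ fl, are the double crossovers. Comparing them with the parentals, only the r allele has switched, so r is the middle locus and the order is w – r – fl.
Crossovers in the r–fl interval produce the single-crossover classes r w fl and r+ w+ fl+ (139 + 120 = 259) plus the double crossovers (55).
RF(r–fl) = (259 + 55) / 2043 = 314/2043 = 0.1537 → 15.4 m.u.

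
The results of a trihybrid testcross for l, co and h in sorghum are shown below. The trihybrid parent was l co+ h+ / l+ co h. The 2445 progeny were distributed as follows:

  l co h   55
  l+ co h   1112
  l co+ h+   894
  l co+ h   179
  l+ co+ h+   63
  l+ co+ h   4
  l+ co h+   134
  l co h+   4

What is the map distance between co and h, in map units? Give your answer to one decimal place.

The two rarest classes, l co h+ and l+ co+ h, are the double crossovers. Comparing them with the parentals, only the co allele has switched, so co is the middle locus and the order is h – co – l.
Crossovers in the h–co interval produce the single-crossover classes l co+ h and l+ co h+ (179 + 134 = 313) plus the double crossovers (8).
RF(h–co) = (313 + 8) / 2445 = 321/2445 = 0.1313 → 13.1 map units.

13.1 map units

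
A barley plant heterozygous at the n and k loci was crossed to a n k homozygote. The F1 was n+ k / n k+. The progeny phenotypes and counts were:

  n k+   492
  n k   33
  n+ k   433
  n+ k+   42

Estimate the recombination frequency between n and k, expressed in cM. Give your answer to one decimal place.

The recombinant classes are n+ k+ and n k: 42 + 33 = 75.
Recombination frequency = 75/1000 = 0.0750 ≈ 7.5%, i.e. 7.5 cM.

7.5 cM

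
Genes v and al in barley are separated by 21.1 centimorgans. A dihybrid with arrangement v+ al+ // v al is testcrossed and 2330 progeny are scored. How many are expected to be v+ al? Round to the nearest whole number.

A map distance of 21.1 centimorgans corresponds to a recombination frequency of 0.211.
The F1 is v+ al+ / v al, so v+ al is a recombinant gamete class with expected frequency r/2 = 0.211/2 = 0.1055.
Expected number = 0.1055 × 2330 = 245.82 ≈ 246.

246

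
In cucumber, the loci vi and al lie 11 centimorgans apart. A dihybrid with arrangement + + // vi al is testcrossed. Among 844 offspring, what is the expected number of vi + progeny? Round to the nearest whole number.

46

A map distance of 11 centimorgans corresponds to a recombination frequency of 0.110.
The F1 is + + / vi al, so vi + is a recombinant gamete class with expected frequency r/2 = 0.110/2 = 0.0550.
Expected number = 0.0550 × 844 = 46.42 ≈ 46.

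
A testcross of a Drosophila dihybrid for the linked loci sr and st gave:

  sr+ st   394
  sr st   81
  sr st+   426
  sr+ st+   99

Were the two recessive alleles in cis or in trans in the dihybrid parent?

trans

The two most frequent classes are sr+ st (394) and sr st+ (426); these are the parental (non-recombinant) types.
So the F1 carried sr+ st on one chromosome and sr st+ on the other — the recessive alleles are on opposite chromosomes (trans / repulsion).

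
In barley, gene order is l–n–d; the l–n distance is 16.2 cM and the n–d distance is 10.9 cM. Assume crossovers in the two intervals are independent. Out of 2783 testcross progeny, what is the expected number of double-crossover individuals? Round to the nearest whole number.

Map distances give recombination frequencies of 0.162 and 0.109 for the two intervals.
With no interference, expected double-crossover frequency = 0.162 × 0.109 = 0.01766.
Expected number = 0.01766 × 2783 = 49.14 ≈ 49.

49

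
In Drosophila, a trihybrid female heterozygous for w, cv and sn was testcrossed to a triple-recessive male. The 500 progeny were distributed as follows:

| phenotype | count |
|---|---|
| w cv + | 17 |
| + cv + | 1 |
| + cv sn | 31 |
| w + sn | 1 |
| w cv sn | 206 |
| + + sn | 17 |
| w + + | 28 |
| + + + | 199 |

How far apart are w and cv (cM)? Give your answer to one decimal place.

The two most frequent reciprocal classes, + + + and w cv sn, are the parental types, so the F1 was + + + / w cv sn.
The two rarest classes, + cv + and w + sn, are the double crossovers. Comparing them with the parentals, only the cv allele has switched, so cv is the middle locus and the order is w – cv – sn.
Crossovers in the w–cv interval produce the single-crossover classes w + + and + cv sn (28 + 31 = 59) plus the double crossovers (2).
RF(w–cv) = (59 + 2) / 500 = 61/500 = 0.1220 → 12.2 cM.

12.2 cM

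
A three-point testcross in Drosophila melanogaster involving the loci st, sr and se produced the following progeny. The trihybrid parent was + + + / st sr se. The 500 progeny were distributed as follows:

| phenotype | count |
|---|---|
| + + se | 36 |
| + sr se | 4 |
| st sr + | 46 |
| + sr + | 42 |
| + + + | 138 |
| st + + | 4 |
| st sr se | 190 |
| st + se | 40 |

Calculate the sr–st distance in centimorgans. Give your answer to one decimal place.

18.0 centimorgans

The two rarest classes, st + + and + sr se, are the double crossovers. Comparing them with the parentals, only the st allele has switched, so st is the middle locus and the order is sr – st – se.
Crossovers in the sr–st interval produce the single-crossover classes + sr + and st + se (42 + 40 = 82) plus the double crossovers (8).
RF(sr–st) = (82 + 8) / 500 = 90/500 = 0.1800 → 18.0 centimorgans.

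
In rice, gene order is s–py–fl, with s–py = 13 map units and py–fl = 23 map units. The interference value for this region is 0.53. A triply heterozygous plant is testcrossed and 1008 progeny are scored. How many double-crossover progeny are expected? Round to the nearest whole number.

Map distances give recombination frequencies of 0.130 and 0.230 for the two intervals.
With interference 0.53 (so coincidence = 0.47), expected double-crossover frequency = 0.130 × 0.230 × 0.47 = 0.01405.
Expected number = 0.01405 × 1008 = 14.17 ≈ 14.

14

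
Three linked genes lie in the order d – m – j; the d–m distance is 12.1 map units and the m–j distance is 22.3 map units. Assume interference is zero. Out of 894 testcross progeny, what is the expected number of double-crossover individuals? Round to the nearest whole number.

24

Map distances give recombination frequencies of 0.121 and 0.223 for the two intervals.
With no interference, expected double-crossover frequency = 0.121 × 0.223 = 0.02698.
Expected number = 0.02698 × 894 = 24.12 ≈ 24.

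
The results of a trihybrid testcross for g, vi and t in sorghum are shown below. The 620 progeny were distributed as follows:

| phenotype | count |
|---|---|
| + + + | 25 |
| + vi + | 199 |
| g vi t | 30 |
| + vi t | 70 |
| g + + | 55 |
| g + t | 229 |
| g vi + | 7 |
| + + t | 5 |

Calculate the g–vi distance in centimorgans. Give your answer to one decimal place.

10.8 centimorgans

The two most frequent reciprocal classes, + vi + and g + t, are the parental types, so the F1 was + vi + / g + t.
The two rarest classes, g vi + and + + t, are the double crossovers. Comparing them with the parentals, only the g allele has switched, so g is the middle locus and the order is vi – g – t.
Crossovers in the vi–g interval produce the single-crossover classes + + + and g vi t (25 + 30 = 55) plus the double crossovers (12).
RF(vi–g) = (55 + 12) / 620 = 67/620 = 0.1081 → 10.8 centimorgans.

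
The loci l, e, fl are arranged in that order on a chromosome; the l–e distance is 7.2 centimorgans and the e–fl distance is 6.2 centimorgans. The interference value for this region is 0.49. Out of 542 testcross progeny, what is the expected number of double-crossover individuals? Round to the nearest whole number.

1

Map distances give recombination frequencies of 0.072 and 0.062 for the two intervals.
With interference 0.49 (so coincidence = 0.51), expected double-crossover frequency = 0.072 × 0.062 × 0.51 = 0.00228.
Expected number = 0.00228 × 542 = 1.23 ≈ 1.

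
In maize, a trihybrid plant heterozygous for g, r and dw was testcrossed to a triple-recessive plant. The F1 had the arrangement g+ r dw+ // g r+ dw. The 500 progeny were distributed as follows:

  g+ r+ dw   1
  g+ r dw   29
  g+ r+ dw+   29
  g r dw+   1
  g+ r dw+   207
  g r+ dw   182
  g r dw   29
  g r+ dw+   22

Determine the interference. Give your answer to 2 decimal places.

0.69

The two rarest classes, g r dw+ and g+ r+ dw, are the double crossovers. Comparing them with the parentals, only the g allele has switched, so g is the middle locus and the order is r – g – dw.
r–g: (58 + 2)/500 = 0.1200; g–dw: (51 + 2)/500 = 0.1060.
Expected DCO frequency = 0.1200 × 0.1060 ≈ 0.01272; observed = 2/500 ≈ 0.00400.
Coefficient of coincidence = 0.00400/0.01272 ≈ 0.31; interference = 1 − 0.31 = 0.69.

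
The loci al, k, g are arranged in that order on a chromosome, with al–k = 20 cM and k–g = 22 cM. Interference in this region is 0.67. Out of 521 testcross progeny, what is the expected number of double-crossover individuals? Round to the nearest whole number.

8

Map distances give recombination frequencies of 0.200 and 0.220 for the two intervals.
With interference 0.67 (so coincidence = 0.33), expected double-crossover frequency = 0.200 × 0.220 × 0.33 = 0.01452.
Expected number = 0.01452 × 521 = 7.56 ≈ 8.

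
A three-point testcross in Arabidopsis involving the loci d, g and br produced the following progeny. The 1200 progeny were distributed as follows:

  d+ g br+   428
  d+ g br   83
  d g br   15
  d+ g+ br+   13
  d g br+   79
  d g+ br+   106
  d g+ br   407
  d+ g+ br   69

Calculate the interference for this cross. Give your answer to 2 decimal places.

The two most frequent reciprocal classes, d g+ br and d+ g br+, are the parental types, so the F1 was d g+ br / d+ g br+.
The two rarest classes, d g br and d+ g+ br+, are the double crossovers. Comparing them with the parentals, only the g allele has switched, so g is the middle locus and the order is br – g – d.
br–g: (189 + 28)/1200 = 0.1808; g–d: (148 + 28)/1200 = 0.1467.
Expected DCO frequency = 0.1808 × 0.1467 ≈ 0.02652; observed = 28/1200 ≈ 0.02333.
Coefficient of coincidence = 0.02333/0.02652 ≈ 0.88; interference = 1 − 0.88 = 0.12.

0.12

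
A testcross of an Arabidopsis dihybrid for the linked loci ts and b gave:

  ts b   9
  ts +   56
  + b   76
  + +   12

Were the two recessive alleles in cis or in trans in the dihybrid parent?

The two most frequent classes are + b (76) and ts + (56); these are the parental (non-recombinant) types.
So the F1 carried + b on one chromosome and ts + on the other — the recessive alleles are on opposite chromosomes (trans / repulsion).

trans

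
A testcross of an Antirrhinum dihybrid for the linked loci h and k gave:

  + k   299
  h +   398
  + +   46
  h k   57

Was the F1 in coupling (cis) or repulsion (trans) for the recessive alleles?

trans

The two most frequent classes are + k (299) and h + (398); these are the parental (non-recombinant) types.
So the F1 carried + k on one chromosome and h + on the other — the recessive alleles are on opposite chromosomes (trans / repulsion).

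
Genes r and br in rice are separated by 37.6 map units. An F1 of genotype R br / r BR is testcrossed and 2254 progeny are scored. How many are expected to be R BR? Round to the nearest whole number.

424

A map distance of 37.6 map units corresponds to a recombination frequency of 0.376.
The F1 is R br / r BR, so R BR is a recombinant gamete class with expected frequency r/2 = 0.376/2 = 0.1880.
Expected number = 0.1880 × 2254 = 423.75 ≈ 424.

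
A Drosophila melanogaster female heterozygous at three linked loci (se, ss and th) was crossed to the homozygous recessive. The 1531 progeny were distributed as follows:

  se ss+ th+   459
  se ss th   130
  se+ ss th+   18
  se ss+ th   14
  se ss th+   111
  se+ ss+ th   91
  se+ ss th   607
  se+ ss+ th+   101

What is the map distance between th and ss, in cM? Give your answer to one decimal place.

The two most frequent reciprocal classes, se ss+ th+ and se+ ss th, are the parental types, so the F1 was se ss+ th+ / se+ ss th.
The two rarest classes, se ss+ th and se+ ss th+, are the double crossovers. Comparing them with the parentals, only the th allele has switched, so th is the middle locus and the order is se – th – ss.
Crossovers in the th–ss interval produce the single-crossover classes se ss th+ and se+ ss+ th (111 + 91 = 202) plus the double crossovers (32).
RF(th–ss) = (202 + 32) / 1531 = 234/1531 = 0.1528 → 15.3 cM.

15.3 cM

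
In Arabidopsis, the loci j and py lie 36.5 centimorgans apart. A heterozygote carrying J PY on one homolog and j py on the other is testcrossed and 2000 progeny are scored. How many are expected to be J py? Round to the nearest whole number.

A map distance of 36.5 centimorgans corresponds to a recombination frequency of 0.365.
The F1 is J PY / j py, so J py is a recombinant gamete class with expected frequency r/2 = 0.365/2 = 0.1825.
Expected number = 0.1825 × 2000 = 365.00 ≈ 365.

365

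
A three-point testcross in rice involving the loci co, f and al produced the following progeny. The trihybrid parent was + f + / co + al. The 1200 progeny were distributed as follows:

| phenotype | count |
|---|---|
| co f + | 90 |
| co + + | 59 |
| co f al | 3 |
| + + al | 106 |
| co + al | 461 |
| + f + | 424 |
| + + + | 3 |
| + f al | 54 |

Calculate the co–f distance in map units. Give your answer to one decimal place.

The two rarest classes, + + + and co f al, are the double crossovers. Comparing them with the parentals, only the f allele has switched, so f is the middle locus and the order is al – f – co.
Crossovers in the f–co interval produce the single-crossover classes co f + and + + al (90 + 106 = 196) plus the double crossovers (6).
RF(f–co) = (196 + 6) / 1200 = 202/1200 = 0.1683 → 16.8 map units.

16.8 map units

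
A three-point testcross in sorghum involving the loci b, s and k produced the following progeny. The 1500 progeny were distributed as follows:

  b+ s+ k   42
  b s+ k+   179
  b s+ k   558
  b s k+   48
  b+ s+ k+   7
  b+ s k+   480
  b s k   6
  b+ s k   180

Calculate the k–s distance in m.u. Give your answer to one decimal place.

The two most frequent reciprocal classes, b+ s k+ and b s+ k, are the parental types, so the F1 was b+ s k+ / b s+ k.
The two rarest classes, b+ s+ k+ and b s k, are the double crossovers. Comparing them with the parentals, only the s allele has switched, so s is the middle locus and the order is b – s – k.
Crossovers in the s–k interval produce the single-crossover classes b+ s k and b s+ k+ (180 + 179 = 359) plus the double crossovers (13).
RF(s–k) = (359 + 13) / 1500 = 372/1500 = 0.2480 → 24.8 m.u.

24.8 m.u.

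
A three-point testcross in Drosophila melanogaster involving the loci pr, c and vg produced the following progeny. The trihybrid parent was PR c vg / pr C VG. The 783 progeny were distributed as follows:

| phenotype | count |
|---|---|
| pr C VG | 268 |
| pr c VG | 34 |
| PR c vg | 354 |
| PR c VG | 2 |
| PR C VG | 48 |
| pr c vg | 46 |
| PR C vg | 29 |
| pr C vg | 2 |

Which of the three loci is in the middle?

The two rarest classes, PR c VG and pr C vg, are the double crossovers. Comparing them with the parentals, only the vg allele has switched, so vg is the middle locus and the order is c – vg – pr.

vg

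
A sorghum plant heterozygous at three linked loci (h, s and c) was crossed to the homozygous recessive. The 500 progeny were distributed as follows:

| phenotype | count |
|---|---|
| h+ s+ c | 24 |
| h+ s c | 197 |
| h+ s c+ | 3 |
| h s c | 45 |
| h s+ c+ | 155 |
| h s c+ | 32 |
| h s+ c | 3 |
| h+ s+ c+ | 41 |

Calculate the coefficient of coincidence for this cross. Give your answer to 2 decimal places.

The two most frequent reciprocal classes, h s+ c+ and h+ s c, are the parental types, so the F1 was h s+ c+ / h+ s c.
The two rarest classes, h s+ c and h+ s c+, are the double crossovers. Comparing them with the parentals, only the c allele has switched, so c is the middle locus and the order is h – c – s.
h–c: (86 + 6)/500 = 0.1840; c–s: (56 + 6)/500 = 0.1240.
Expected DCO frequency = 0.1840 × 0.1240 ≈ 0.02282; observed = 6/500 ≈ 0.01200.
Coefficient of coincidence = 0.01200/0.02282 ≈ 0.53.

0.53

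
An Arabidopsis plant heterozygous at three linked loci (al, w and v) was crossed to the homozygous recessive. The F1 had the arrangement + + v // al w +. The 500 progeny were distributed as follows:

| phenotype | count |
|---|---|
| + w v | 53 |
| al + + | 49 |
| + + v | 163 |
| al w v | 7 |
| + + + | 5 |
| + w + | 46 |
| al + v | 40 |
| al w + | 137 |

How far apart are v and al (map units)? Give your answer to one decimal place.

19.6 map units

The two rarest classes, + + + and al w v, are the double crossovers. Comparing them with the parentals, only the v allele has switched, so v is the middle locus and the order is al – v – w.
Crossovers in the al–v interval produce the single-crossover classes al + v and + w + (40 + 46 = 86) plus the double crossovers (12).
RF(al–v) = (86 + 12) / 500 = 98/500 = 0.1960 → 19.6 map units.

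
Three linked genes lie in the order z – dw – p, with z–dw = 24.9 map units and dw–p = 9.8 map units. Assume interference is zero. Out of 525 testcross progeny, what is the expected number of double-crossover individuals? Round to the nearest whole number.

13

Map distances give recombination frequencies of 0.249 and 0.098 for the two intervals.
With no interference, expected double-crossover frequency = 0.249 × 0.098 = 0.02440.
Expected number = 0.02440 × 525 = 12.81 ≈ 13.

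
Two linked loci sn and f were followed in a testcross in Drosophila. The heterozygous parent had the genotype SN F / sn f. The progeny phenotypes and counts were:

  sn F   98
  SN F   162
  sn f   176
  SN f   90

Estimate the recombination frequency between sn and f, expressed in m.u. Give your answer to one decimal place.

The recombinant classes are SN f and sn F: 90 + 98 = 188.
Recombination frequency = 188/526 = 0.3574 ≈ 35.7%, i.e. 35.7 m.u.

35.7 m.u.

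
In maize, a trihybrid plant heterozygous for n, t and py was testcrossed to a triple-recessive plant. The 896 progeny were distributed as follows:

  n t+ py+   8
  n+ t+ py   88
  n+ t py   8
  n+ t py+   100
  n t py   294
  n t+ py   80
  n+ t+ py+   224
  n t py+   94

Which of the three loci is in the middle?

n

The two most frequent reciprocal classes, n t py and n+ t+ py+, are the parental types, so the F1 was n t py / n+ t+ py+.
The two rarest classes, n+ t py and n t+ py+, are the double crossovers. Comparing them with the parentals, only the n allele has switched, so n is the middle locus and the order is py – n – t.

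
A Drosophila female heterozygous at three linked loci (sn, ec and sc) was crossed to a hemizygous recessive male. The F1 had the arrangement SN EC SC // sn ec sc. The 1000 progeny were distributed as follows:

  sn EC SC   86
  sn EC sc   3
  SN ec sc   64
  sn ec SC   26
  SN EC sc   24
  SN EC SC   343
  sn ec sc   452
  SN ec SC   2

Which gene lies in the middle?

The two rarest classes, SN ec SC and sn EC sc, are the double crossovers. Comparing them with the parentals, only the ec allele has switched, so ec is the middle locus and the order is sc – ec – sn.

ec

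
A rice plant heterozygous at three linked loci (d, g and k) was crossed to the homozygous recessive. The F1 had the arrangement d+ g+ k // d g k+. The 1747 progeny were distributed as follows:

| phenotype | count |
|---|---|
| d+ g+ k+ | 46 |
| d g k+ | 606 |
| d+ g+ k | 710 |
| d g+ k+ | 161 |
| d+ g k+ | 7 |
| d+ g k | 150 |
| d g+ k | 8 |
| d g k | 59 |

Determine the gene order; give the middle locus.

d

The two rarest classes, d g+ k and d+ g k+, are the double crossovers. Comparing them with the parentals, only the d allele has switched, so d is the middle locus and the order is g – d – k.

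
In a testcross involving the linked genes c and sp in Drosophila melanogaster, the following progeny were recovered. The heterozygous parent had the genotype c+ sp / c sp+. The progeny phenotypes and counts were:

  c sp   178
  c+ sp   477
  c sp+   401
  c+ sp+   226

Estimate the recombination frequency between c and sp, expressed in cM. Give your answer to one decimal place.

The recombinant classes are c+ sp+ and c sp: 226 + 178 = 404.
Recombination frequency = 404/1282 = 0.3151 ≈ 31.5%, i.e. 31.5 cM.

31.5 cM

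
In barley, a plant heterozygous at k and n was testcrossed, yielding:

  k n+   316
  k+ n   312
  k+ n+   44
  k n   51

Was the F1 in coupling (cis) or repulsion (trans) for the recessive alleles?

trans

The two most frequent classes are k+ n (312) and k n+ (316); these are the parental (non-recombinant) types.
So the F1 carried k+ n on one chromosome and k n+ on the other — the recessive alleles are on opposite chromosomes (trans / repulsion).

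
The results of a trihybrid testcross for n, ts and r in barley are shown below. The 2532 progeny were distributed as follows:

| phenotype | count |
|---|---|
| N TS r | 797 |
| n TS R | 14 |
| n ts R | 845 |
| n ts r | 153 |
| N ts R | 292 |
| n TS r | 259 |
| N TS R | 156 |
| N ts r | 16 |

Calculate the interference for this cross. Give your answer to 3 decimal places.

0.614

The two most frequent reciprocal classes, N TS r and n ts R, are the parental types, so the F1 was N TS r / n ts R.
The two rarest classes, N ts r and n TS R, are the double crossovers. Comparing them with the parentals, only the ts allele has switched, so ts is the middle locus and the order is r – ts – n.
r–ts: (309 + 30)/2532 = 0.1339; ts–n: (551 + 30)/2532 = 0.2295.
Expected DCO frequency = 0.1339 × 0.2295 ≈ 0.03073; observed = 30/2532 ≈ 0.01185.
Coefficient of coincidence = 0.01185/0.03073 ≈ 0.386; interference = 1 − 0.386 = 0.614.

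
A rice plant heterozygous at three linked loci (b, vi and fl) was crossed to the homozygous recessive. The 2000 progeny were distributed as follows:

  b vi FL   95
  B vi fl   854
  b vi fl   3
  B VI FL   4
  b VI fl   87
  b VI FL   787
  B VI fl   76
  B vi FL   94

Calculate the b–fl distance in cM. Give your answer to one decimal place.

9.4 cM

The two most frequent reciprocal classes, B vi fl and b VI FL, are the parental types, so the F1 was B vi fl / b VI FL.
The two rarest classes, b vi fl and B VI FL, are the double crossovers. Comparing them with the parentals, only the b allele has switched, so b is the middle locus and the order is fl – b – vi.
Crossovers in the fl–b interval produce the single-crossover classes B vi FL and b VI fl (94 + 87 = 181) plus the double crossovers (7).
RF(fl–b) = (181 + 7) / 2000 = 188/2000 = 0.0940 → 9.4 cM.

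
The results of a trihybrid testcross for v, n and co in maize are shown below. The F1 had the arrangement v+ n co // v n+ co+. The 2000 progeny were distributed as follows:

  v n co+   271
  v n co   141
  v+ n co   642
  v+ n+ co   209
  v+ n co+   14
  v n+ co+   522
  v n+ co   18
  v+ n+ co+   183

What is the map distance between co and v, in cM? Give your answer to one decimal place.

The two rarest classes, v+ n co+ and v n+ co, are the double crossovers. Comparing them with the parentals, only the co allele has switched, so co is the middle locus and the order is v – co – n.
Crossovers in the v–co interval produce the single-crossover classes v n co and v+ n+ co+ (141 + 183 = 324) plus the double crossovers (32).
RF(v–co) = (324 + 32) / 2000 = 356/2000 = 0.1780 → 17.8 cM.

17.8 cM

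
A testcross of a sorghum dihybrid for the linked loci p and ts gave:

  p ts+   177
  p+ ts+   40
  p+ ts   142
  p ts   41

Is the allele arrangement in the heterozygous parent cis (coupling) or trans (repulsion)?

trans

The two most frequent classes are p+ ts (142) and p ts+ (177); these are the parental (non-recombinant) types.
So the F1 carried p+ ts on one chromosome and p ts+ on the other — the recessive alleles are on opposite chromosomes (trans / repulsion).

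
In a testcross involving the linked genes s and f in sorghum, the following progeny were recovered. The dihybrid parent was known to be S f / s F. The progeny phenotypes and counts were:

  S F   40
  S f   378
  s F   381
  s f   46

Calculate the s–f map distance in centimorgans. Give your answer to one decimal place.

The recombinant classes are S F and s f: 40 + 46 = 86.
Recombination frequency = 86/845 = 0.1018 ≈ 10.2%, i.e. 10.2 centimorgans.

10.2 centimorgans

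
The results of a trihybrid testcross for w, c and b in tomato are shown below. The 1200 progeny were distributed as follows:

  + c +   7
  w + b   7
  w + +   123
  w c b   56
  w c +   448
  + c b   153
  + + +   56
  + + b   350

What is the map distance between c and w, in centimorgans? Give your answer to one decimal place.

24.2 centimorgans

The two most frequent reciprocal classes, w c + and + + b, are the parental types, so the F1 was w c + / + + b.
The two rarest classes, + c + and w + b, are the double crossovers. Comparing them with the parentals, only the w allele has switched, so w is the middle locus and the order is b – w – c.
Crossovers in the w–c interval produce the single-crossover classes w + + and + c b (123 + 153 = 276) plus the double crossovers (14).
RF(w–c) = (276 + 14) / 1200 = 290/1200 = 0.2417 → 24.2 centimorgans.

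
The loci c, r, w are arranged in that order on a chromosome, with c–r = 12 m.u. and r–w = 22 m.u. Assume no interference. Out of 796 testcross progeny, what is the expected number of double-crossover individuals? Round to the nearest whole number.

21

Map distances give recombination frequencies of 0.120 and 0.220 for the two intervals.
With no interference, expected double-crossover frequency = 0.120 × 0.220 = 0.02640.
Expected number = 0.02640 × 796 = 21.01 ≈ 21.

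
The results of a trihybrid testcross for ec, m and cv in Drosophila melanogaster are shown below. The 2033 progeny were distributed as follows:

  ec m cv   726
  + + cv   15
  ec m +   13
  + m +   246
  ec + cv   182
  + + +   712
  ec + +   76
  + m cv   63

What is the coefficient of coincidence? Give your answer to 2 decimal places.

The two most frequent reciprocal classes, ec m cv and + + +, are the parental types, so the F1 was ec m cv / + + +.
The two rarest classes, ec m + and + + cv, are the double crossovers. Comparing them with the parentals, only the cv allele has switched, so cv is the middle locus and the order is m – cv – ec.
m–cv: (428 + 28)/2033 = 0.2243; cv–ec: (139 + 28)/2033 = 0.0821.
Expected DCO frequency = 0.2243 × 0.0821 ≈ 0.01842; observed = 28/2033 ≈ 0.01377.
Coefficient of coincidence = 0.01377/0.01842 ≈ 0.75.

0.75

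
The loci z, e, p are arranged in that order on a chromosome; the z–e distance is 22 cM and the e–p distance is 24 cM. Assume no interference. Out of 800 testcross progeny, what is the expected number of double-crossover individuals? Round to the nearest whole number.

Map distances give recombination frequencies of 0.220 and 0.240 for the two intervals.
With no interference, expected double-crossover frequency = 0.220 × 0.240 = 0.05280.
Expected number = 0.05280 × 800 = 42.24 ≈ 42.

42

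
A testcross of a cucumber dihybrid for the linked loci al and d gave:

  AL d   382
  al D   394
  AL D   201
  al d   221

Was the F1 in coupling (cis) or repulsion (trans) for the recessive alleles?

trans

The two most frequent classes are AL d (382) and al D (394); these are the parental (non-recombinant) types.
So the F1 carried AL d on one chromosome and al D on the other — the recessive alleles are on opposite chromosomes (trans / repulsion).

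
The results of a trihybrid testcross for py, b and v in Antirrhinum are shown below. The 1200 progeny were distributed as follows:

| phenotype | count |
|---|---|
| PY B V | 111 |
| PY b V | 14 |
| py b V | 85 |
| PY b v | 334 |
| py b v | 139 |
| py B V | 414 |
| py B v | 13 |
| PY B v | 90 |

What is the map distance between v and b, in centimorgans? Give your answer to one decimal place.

The two most frequent reciprocal classes, PY b v and py B V, are the parental types, so the F1 was PY b v / py B V.
The two rarest classes, PY b V and py B v, are the double crossovers. Comparing them with the parentals, only the v allele has switched, so v is the middle locus and the order is b – v – py.
Crossovers in the b–v interval produce the single-crossover classes PY B v and py b V (90 + 85 = 175) plus the double crossovers (27).
RF(b–v) = (175 + 27) / 1200 = 202/1200 = 0.1683 → 16.8 centimorgans.

16.8 centimorgans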